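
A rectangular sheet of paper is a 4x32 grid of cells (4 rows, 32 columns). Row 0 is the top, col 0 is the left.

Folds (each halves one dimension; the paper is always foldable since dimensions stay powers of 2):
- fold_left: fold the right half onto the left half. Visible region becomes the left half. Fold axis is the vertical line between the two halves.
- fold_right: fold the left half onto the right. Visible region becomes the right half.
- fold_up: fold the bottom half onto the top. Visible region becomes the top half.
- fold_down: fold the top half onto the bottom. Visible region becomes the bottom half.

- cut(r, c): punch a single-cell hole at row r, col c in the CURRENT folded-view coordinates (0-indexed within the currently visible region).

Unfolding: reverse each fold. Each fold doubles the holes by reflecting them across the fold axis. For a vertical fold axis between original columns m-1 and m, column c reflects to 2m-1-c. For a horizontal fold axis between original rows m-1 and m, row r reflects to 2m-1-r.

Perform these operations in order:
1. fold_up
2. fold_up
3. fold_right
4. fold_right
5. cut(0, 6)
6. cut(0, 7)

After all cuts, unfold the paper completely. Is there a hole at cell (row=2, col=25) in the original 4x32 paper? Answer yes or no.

Op 1 fold_up: fold axis h@2; visible region now rows[0,2) x cols[0,32) = 2x32
Op 2 fold_up: fold axis h@1; visible region now rows[0,1) x cols[0,32) = 1x32
Op 3 fold_right: fold axis v@16; visible region now rows[0,1) x cols[16,32) = 1x16
Op 4 fold_right: fold axis v@24; visible region now rows[0,1) x cols[24,32) = 1x8
Op 5 cut(0, 6): punch at orig (0,30); cuts so far [(0, 30)]; region rows[0,1) x cols[24,32) = 1x8
Op 6 cut(0, 7): punch at orig (0,31); cuts so far [(0, 30), (0, 31)]; region rows[0,1) x cols[24,32) = 1x8
Unfold 1 (reflect across v@24): 4 holes -> [(0, 16), (0, 17), (0, 30), (0, 31)]
Unfold 2 (reflect across v@16): 8 holes -> [(0, 0), (0, 1), (0, 14), (0, 15), (0, 16), (0, 17), (0, 30), (0, 31)]
Unfold 3 (reflect across h@1): 16 holes -> [(0, 0), (0, 1), (0, 14), (0, 15), (0, 16), (0, 17), (0, 30), (0, 31), (1, 0), (1, 1), (1, 14), (1, 15), (1, 16), (1, 17), (1, 30), (1, 31)]
Unfold 4 (reflect across h@2): 32 holes -> [(0, 0), (0, 1), (0, 14), (0, 15), (0, 16), (0, 17), (0, 30), (0, 31), (1, 0), (1, 1), (1, 14), (1, 15), (1, 16), (1, 17), (1, 30), (1, 31), (2, 0), (2, 1), (2, 14), (2, 15), (2, 16), (2, 17), (2, 30), (2, 31), (3, 0), (3, 1), (3, 14), (3, 15), (3, 16), (3, 17), (3, 30), (3, 31)]
Holes: [(0, 0), (0, 1), (0, 14), (0, 15), (0, 16), (0, 17), (0, 30), (0, 31), (1, 0), (1, 1), (1, 14), (1, 15), (1, 16), (1, 17), (1, 30), (1, 31), (2, 0), (2, 1), (2, 14), (2, 15), (2, 16), (2, 17), (2, 30), (2, 31), (3, 0), (3, 1), (3, 14), (3, 15), (3, 16), (3, 17), (3, 30), (3, 31)]

Answer: no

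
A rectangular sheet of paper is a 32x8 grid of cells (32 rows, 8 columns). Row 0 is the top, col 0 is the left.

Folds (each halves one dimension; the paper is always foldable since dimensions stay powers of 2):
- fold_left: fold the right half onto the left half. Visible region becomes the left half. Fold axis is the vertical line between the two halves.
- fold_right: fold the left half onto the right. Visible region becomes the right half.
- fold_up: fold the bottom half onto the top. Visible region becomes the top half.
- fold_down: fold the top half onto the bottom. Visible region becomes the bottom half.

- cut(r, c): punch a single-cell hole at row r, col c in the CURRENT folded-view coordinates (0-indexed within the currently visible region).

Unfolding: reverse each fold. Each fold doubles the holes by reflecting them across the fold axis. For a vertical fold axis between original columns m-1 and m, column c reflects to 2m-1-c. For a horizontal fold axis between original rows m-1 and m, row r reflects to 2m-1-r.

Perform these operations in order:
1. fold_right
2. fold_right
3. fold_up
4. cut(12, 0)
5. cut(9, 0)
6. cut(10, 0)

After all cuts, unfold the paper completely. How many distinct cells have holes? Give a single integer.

Answer: 24

Derivation:
Op 1 fold_right: fold axis v@4; visible region now rows[0,32) x cols[4,8) = 32x4
Op 2 fold_right: fold axis v@6; visible region now rows[0,32) x cols[6,8) = 32x2
Op 3 fold_up: fold axis h@16; visible region now rows[0,16) x cols[6,8) = 16x2
Op 4 cut(12, 0): punch at orig (12,6); cuts so far [(12, 6)]; region rows[0,16) x cols[6,8) = 16x2
Op 5 cut(9, 0): punch at orig (9,6); cuts so far [(9, 6), (12, 6)]; region rows[0,16) x cols[6,8) = 16x2
Op 6 cut(10, 0): punch at orig (10,6); cuts so far [(9, 6), (10, 6), (12, 6)]; region rows[0,16) x cols[6,8) = 16x2
Unfold 1 (reflect across h@16): 6 holes -> [(9, 6), (10, 6), (12, 6), (19, 6), (21, 6), (22, 6)]
Unfold 2 (reflect across v@6): 12 holes -> [(9, 5), (9, 6), (10, 5), (10, 6), (12, 5), (12, 6), (19, 5), (19, 6), (21, 5), (21, 6), (22, 5), (22, 6)]
Unfold 3 (reflect across v@4): 24 holes -> [(9, 1), (9, 2), (9, 5), (9, 6), (10, 1), (10, 2), (10, 5), (10, 6), (12, 1), (12, 2), (12, 5), (12, 6), (19, 1), (19, 2), (19, 5), (19, 6), (21, 1), (21, 2), (21, 5), (21, 6), (22, 1), (22, 2), (22, 5), (22, 6)]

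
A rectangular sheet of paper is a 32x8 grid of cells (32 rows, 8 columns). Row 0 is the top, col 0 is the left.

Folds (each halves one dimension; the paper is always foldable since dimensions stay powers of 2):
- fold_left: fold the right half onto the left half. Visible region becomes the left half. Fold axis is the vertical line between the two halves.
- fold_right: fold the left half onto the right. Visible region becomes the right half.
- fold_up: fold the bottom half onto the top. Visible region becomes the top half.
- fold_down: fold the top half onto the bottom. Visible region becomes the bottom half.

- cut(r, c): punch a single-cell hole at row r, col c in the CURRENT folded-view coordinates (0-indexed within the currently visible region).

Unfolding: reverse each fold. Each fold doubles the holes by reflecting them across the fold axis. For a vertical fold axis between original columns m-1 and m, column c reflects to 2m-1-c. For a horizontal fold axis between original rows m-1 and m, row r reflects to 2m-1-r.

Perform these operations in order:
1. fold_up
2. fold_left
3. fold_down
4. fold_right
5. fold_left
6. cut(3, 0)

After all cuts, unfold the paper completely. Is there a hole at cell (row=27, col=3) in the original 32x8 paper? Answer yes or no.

Answer: yes

Derivation:
Op 1 fold_up: fold axis h@16; visible region now rows[0,16) x cols[0,8) = 16x8
Op 2 fold_left: fold axis v@4; visible region now rows[0,16) x cols[0,4) = 16x4
Op 3 fold_down: fold axis h@8; visible region now rows[8,16) x cols[0,4) = 8x4
Op 4 fold_right: fold axis v@2; visible region now rows[8,16) x cols[2,4) = 8x2
Op 5 fold_left: fold axis v@3; visible region now rows[8,16) x cols[2,3) = 8x1
Op 6 cut(3, 0): punch at orig (11,2); cuts so far [(11, 2)]; region rows[8,16) x cols[2,3) = 8x1
Unfold 1 (reflect across v@3): 2 holes -> [(11, 2), (11, 3)]
Unfold 2 (reflect across v@2): 4 holes -> [(11, 0), (11, 1), (11, 2), (11, 3)]
Unfold 3 (reflect across h@8): 8 holes -> [(4, 0), (4, 1), (4, 2), (4, 3), (11, 0), (11, 1), (11, 2), (11, 3)]
Unfold 4 (reflect across v@4): 16 holes -> [(4, 0), (4, 1), (4, 2), (4, 3), (4, 4), (4, 5), (4, 6), (4, 7), (11, 0), (11, 1), (11, 2), (11, 3), (11, 4), (11, 5), (11, 6), (11, 7)]
Unfold 5 (reflect across h@16): 32 holes -> [(4, 0), (4, 1), (4, 2), (4, 3), (4, 4), (4, 5), (4, 6), (4, 7), (11, 0), (11, 1), (11, 2), (11, 3), (11, 4), (11, 5), (11, 6), (11, 7), (20, 0), (20, 1), (20, 2), (20, 3), (20, 4), (20, 5), (20, 6), (20, 7), (27, 0), (27, 1), (27, 2), (27, 3), (27, 4), (27, 5), (27, 6), (27, 7)]
Holes: [(4, 0), (4, 1), (4, 2), (4, 3), (4, 4), (4, 5), (4, 6), (4, 7), (11, 0), (11, 1), (11, 2), (11, 3), (11, 4), (11, 5), (11, 6), (11, 7), (20, 0), (20, 1), (20, 2), (20, 3), (20, 4), (20, 5), (20, 6), (20, 7), (27, 0), (27, 1), (27, 2), (27, 3), (27, 4), (27, 5), (27, 6), (27, 7)]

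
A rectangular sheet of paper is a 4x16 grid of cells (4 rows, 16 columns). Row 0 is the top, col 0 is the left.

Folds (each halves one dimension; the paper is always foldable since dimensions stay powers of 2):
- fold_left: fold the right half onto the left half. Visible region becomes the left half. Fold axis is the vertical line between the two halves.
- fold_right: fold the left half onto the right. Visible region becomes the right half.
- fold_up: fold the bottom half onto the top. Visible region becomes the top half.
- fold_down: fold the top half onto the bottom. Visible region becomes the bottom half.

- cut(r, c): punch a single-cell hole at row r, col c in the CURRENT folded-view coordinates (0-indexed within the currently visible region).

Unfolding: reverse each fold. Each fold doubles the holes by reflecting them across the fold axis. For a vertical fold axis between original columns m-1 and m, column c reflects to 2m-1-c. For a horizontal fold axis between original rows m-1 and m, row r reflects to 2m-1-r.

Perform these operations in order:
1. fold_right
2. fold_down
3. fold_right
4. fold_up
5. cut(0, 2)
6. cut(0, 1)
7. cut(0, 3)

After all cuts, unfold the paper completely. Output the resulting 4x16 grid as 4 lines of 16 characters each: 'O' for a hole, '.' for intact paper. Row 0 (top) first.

Answer: OOO..OOOOOO..OOO
OOO..OOOOOO..OOO
OOO..OOOOOO..OOO
OOO..OOOOOO..OOO

Derivation:
Op 1 fold_right: fold axis v@8; visible region now rows[0,4) x cols[8,16) = 4x8
Op 2 fold_down: fold axis h@2; visible region now rows[2,4) x cols[8,16) = 2x8
Op 3 fold_right: fold axis v@12; visible region now rows[2,4) x cols[12,16) = 2x4
Op 4 fold_up: fold axis h@3; visible region now rows[2,3) x cols[12,16) = 1x4
Op 5 cut(0, 2): punch at orig (2,14); cuts so far [(2, 14)]; region rows[2,3) x cols[12,16) = 1x4
Op 6 cut(0, 1): punch at orig (2,13); cuts so far [(2, 13), (2, 14)]; region rows[2,3) x cols[12,16) = 1x4
Op 7 cut(0, 3): punch at orig (2,15); cuts so far [(2, 13), (2, 14), (2, 15)]; region rows[2,3) x cols[12,16) = 1x4
Unfold 1 (reflect across h@3): 6 holes -> [(2, 13), (2, 14), (2, 15), (3, 13), (3, 14), (3, 15)]
Unfold 2 (reflect across v@12): 12 holes -> [(2, 8), (2, 9), (2, 10), (2, 13), (2, 14), (2, 15), (3, 8), (3, 9), (3, 10), (3, 13), (3, 14), (3, 15)]
Unfold 3 (reflect across h@2): 24 holes -> [(0, 8), (0, 9), (0, 10), (0, 13), (0, 14), (0, 15), (1, 8), (1, 9), (1, 10), (1, 13), (1, 14), (1, 15), (2, 8), (2, 9), (2, 10), (2, 13), (2, 14), (2, 15), (3, 8), (3, 9), (3, 10), (3, 13), (3, 14), (3, 15)]
Unfold 4 (reflect across v@8): 48 holes -> [(0, 0), (0, 1), (0, 2), (0, 5), (0, 6), (0, 7), (0, 8), (0, 9), (0, 10), (0, 13), (0, 14), (0, 15), (1, 0), (1, 1), (1, 2), (1, 5), (1, 6), (1, 7), (1, 8), (1, 9), (1, 10), (1, 13), (1, 14), (1, 15), (2, 0), (2, 1), (2, 2), (2, 5), (2, 6), (2, 7), (2, 8), (2, 9), (2, 10), (2, 13), (2, 14), (2, 15), (3, 0), (3, 1), (3, 2), (3, 5), (3, 6), (3, 7), (3, 8), (3, 9), (3, 10), (3, 13), (3, 14), (3, 15)]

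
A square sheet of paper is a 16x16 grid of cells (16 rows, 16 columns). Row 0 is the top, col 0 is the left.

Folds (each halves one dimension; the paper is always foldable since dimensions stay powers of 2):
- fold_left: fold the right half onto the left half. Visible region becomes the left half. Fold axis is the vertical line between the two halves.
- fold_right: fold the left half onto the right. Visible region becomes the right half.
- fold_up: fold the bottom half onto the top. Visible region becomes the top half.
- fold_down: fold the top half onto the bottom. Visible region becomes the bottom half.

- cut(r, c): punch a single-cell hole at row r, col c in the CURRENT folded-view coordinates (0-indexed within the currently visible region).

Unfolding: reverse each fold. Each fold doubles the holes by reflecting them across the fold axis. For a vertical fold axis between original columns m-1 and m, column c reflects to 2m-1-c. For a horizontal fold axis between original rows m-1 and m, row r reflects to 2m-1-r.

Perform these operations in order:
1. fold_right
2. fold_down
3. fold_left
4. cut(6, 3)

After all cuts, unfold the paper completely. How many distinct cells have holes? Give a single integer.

Op 1 fold_right: fold axis v@8; visible region now rows[0,16) x cols[8,16) = 16x8
Op 2 fold_down: fold axis h@8; visible region now rows[8,16) x cols[8,16) = 8x8
Op 3 fold_left: fold axis v@12; visible region now rows[8,16) x cols[8,12) = 8x4
Op 4 cut(6, 3): punch at orig (14,11); cuts so far [(14, 11)]; region rows[8,16) x cols[8,12) = 8x4
Unfold 1 (reflect across v@12): 2 holes -> [(14, 11), (14, 12)]
Unfold 2 (reflect across h@8): 4 holes -> [(1, 11), (1, 12), (14, 11), (14, 12)]
Unfold 3 (reflect across v@8): 8 holes -> [(1, 3), (1, 4), (1, 11), (1, 12), (14, 3), (14, 4), (14, 11), (14, 12)]

Answer: 8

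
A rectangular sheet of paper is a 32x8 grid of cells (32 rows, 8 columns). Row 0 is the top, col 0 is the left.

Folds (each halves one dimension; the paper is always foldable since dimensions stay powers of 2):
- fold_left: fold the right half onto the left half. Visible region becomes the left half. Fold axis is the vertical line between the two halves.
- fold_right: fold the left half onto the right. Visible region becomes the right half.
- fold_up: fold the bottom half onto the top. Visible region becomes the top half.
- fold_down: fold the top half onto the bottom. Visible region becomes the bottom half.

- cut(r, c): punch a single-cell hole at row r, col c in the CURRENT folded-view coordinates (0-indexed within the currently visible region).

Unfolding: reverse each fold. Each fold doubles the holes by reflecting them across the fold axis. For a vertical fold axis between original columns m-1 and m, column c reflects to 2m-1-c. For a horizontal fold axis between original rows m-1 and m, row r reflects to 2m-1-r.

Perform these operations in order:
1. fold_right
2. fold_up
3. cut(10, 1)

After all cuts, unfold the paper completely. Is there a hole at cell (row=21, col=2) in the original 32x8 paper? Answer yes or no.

Op 1 fold_right: fold axis v@4; visible region now rows[0,32) x cols[4,8) = 32x4
Op 2 fold_up: fold axis h@16; visible region now rows[0,16) x cols[4,8) = 16x4
Op 3 cut(10, 1): punch at orig (10,5); cuts so far [(10, 5)]; region rows[0,16) x cols[4,8) = 16x4
Unfold 1 (reflect across h@16): 2 holes -> [(10, 5), (21, 5)]
Unfold 2 (reflect across v@4): 4 holes -> [(10, 2), (10, 5), (21, 2), (21, 5)]
Holes: [(10, 2), (10, 5), (21, 2), (21, 5)]

Answer: yes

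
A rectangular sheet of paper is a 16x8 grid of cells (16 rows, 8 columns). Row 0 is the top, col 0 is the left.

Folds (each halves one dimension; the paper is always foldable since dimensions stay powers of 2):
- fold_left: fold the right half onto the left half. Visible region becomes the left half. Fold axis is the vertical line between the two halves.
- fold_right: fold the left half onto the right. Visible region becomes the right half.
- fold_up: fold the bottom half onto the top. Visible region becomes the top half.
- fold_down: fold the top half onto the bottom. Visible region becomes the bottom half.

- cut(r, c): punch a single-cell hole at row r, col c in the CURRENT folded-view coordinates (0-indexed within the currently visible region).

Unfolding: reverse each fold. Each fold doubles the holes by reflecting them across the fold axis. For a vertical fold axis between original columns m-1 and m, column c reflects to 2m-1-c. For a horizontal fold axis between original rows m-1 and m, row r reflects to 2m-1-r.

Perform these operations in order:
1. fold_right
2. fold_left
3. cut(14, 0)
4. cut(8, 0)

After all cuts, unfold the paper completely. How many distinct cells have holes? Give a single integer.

Op 1 fold_right: fold axis v@4; visible region now rows[0,16) x cols[4,8) = 16x4
Op 2 fold_left: fold axis v@6; visible region now rows[0,16) x cols[4,6) = 16x2
Op 3 cut(14, 0): punch at orig (14,4); cuts so far [(14, 4)]; region rows[0,16) x cols[4,6) = 16x2
Op 4 cut(8, 0): punch at orig (8,4); cuts so far [(8, 4), (14, 4)]; region rows[0,16) x cols[4,6) = 16x2
Unfold 1 (reflect across v@6): 4 holes -> [(8, 4), (8, 7), (14, 4), (14, 7)]
Unfold 2 (reflect across v@4): 8 holes -> [(8, 0), (8, 3), (8, 4), (8, 7), (14, 0), (14, 3), (14, 4), (14, 7)]

Answer: 8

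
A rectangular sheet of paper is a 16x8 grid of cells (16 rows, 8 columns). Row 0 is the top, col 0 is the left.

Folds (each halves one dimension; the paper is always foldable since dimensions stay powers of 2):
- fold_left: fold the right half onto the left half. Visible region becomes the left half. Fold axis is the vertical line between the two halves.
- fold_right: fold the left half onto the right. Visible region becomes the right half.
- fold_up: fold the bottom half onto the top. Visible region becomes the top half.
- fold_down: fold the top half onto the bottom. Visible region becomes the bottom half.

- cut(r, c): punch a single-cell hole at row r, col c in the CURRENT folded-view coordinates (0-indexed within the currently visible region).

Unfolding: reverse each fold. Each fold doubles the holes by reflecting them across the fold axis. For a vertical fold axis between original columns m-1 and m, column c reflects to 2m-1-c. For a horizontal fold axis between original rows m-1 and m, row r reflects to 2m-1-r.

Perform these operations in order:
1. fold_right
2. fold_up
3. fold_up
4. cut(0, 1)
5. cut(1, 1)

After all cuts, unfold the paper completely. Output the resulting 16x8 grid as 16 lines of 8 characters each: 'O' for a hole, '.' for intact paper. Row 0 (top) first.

Op 1 fold_right: fold axis v@4; visible region now rows[0,16) x cols[4,8) = 16x4
Op 2 fold_up: fold axis h@8; visible region now rows[0,8) x cols[4,8) = 8x4
Op 3 fold_up: fold axis h@4; visible region now rows[0,4) x cols[4,8) = 4x4
Op 4 cut(0, 1): punch at orig (0,5); cuts so far [(0, 5)]; region rows[0,4) x cols[4,8) = 4x4
Op 5 cut(1, 1): punch at orig (1,5); cuts so far [(0, 5), (1, 5)]; region rows[0,4) x cols[4,8) = 4x4
Unfold 1 (reflect across h@4): 4 holes -> [(0, 5), (1, 5), (6, 5), (7, 5)]
Unfold 2 (reflect across h@8): 8 holes -> [(0, 5), (1, 5), (6, 5), (7, 5), (8, 5), (9, 5), (14, 5), (15, 5)]
Unfold 3 (reflect across v@4): 16 holes -> [(0, 2), (0, 5), (1, 2), (1, 5), (6, 2), (6, 5), (7, 2), (7, 5), (8, 2), (8, 5), (9, 2), (9, 5), (14, 2), (14, 5), (15, 2), (15, 5)]

Answer: ..O..O..
..O..O..
........
........
........
........
..O..O..
..O..O..
..O..O..
..O..O..
........
........
........
........
..O..O..
..O..O..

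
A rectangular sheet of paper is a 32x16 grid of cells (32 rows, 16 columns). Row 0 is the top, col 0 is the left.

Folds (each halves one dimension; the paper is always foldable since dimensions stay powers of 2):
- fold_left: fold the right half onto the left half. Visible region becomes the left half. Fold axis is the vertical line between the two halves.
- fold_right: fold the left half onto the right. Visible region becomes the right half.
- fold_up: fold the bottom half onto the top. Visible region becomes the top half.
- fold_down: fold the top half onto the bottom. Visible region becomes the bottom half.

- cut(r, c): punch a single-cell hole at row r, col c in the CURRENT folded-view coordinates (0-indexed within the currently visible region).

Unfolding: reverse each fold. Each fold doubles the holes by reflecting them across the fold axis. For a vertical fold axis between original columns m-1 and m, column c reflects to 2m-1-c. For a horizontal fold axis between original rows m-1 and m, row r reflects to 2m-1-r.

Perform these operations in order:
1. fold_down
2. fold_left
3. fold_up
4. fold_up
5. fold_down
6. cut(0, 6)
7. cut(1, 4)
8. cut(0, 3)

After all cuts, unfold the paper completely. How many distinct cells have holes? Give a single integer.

Answer: 96

Derivation:
Op 1 fold_down: fold axis h@16; visible region now rows[16,32) x cols[0,16) = 16x16
Op 2 fold_left: fold axis v@8; visible region now rows[16,32) x cols[0,8) = 16x8
Op 3 fold_up: fold axis h@24; visible region now rows[16,24) x cols[0,8) = 8x8
Op 4 fold_up: fold axis h@20; visible region now rows[16,20) x cols[0,8) = 4x8
Op 5 fold_down: fold axis h@18; visible region now rows[18,20) x cols[0,8) = 2x8
Op 6 cut(0, 6): punch at orig (18,6); cuts so far [(18, 6)]; region rows[18,20) x cols[0,8) = 2x8
Op 7 cut(1, 4): punch at orig (19,4); cuts so far [(18, 6), (19, 4)]; region rows[18,20) x cols[0,8) = 2x8
Op 8 cut(0, 3): punch at orig (18,3); cuts so far [(18, 3), (18, 6), (19, 4)]; region rows[18,20) x cols[0,8) = 2x8
Unfold 1 (reflect across h@18): 6 holes -> [(16, 4), (17, 3), (17, 6), (18, 3), (18, 6), (19, 4)]
Unfold 2 (reflect across h@20): 12 holes -> [(16, 4), (17, 3), (17, 6), (18, 3), (18, 6), (19, 4), (20, 4), (21, 3), (21, 6), (22, 3), (22, 6), (23, 4)]
Unfold 3 (reflect across h@24): 24 holes -> [(16, 4), (17, 3), (17, 6), (18, 3), (18, 6), (19, 4), (20, 4), (21, 3), (21, 6), (22, 3), (22, 6), (23, 4), (24, 4), (25, 3), (25, 6), (26, 3), (26, 6), (27, 4), (28, 4), (29, 3), (29, 6), (30, 3), (30, 6), (31, 4)]
Unfold 4 (reflect across v@8): 48 holes -> [(16, 4), (16, 11), (17, 3), (17, 6), (17, 9), (17, 12), (18, 3), (18, 6), (18, 9), (18, 12), (19, 4), (19, 11), (20, 4), (20, 11), (21, 3), (21, 6), (21, 9), (21, 12), (22, 3), (22, 6), (22, 9), (22, 12), (23, 4), (23, 11), (24, 4), (24, 11), (25, 3), (25, 6), (25, 9), (25, 12), (26, 3), (26, 6), (26, 9), (26, 12), (27, 4), (27, 11), (28, 4), (28, 11), (29, 3), (29, 6), (29, 9), (29, 12), (30, 3), (30, 6), (30, 9), (30, 12), (31, 4), (31, 11)]
Unfold 5 (reflect across h@16): 96 holes -> [(0, 4), (0, 11), (1, 3), (1, 6), (1, 9), (1, 12), (2, 3), (2, 6), (2, 9), (2, 12), (3, 4), (3, 11), (4, 4), (4, 11), (5, 3), (5, 6), (5, 9), (5, 12), (6, 3), (6, 6), (6, 9), (6, 12), (7, 4), (7, 11), (8, 4), (8, 11), (9, 3), (9, 6), (9, 9), (9, 12), (10, 3), (10, 6), (10, 9), (10, 12), (11, 4), (11, 11), (12, 4), (12, 11), (13, 3), (13, 6), (13, 9), (13, 12), (14, 3), (14, 6), (14, 9), (14, 12), (15, 4), (15, 11), (16, 4), (16, 11), (17, 3), (17, 6), (17, 9), (17, 12), (18, 3), (18, 6), (18, 9), (18, 12), (19, 4), (19, 11), (20, 4), (20, 11), (21, 3), (21, 6), (21, 9), (21, 12), (22, 3), (22, 6), (22, 9), (22, 12), (23, 4), (23, 11), (24, 4), (24, 11), (25, 3), (25, 6), (25, 9), (25, 12), (26, 3), (26, 6), (26, 9), (26, 12), (27, 4), (27, 11), (28, 4), (28, 11), (29, 3), (29, 6), (29, 9), (29, 12), (30, 3), (30, 6), (30, 9), (30, 12), (31, 4), (31, 11)]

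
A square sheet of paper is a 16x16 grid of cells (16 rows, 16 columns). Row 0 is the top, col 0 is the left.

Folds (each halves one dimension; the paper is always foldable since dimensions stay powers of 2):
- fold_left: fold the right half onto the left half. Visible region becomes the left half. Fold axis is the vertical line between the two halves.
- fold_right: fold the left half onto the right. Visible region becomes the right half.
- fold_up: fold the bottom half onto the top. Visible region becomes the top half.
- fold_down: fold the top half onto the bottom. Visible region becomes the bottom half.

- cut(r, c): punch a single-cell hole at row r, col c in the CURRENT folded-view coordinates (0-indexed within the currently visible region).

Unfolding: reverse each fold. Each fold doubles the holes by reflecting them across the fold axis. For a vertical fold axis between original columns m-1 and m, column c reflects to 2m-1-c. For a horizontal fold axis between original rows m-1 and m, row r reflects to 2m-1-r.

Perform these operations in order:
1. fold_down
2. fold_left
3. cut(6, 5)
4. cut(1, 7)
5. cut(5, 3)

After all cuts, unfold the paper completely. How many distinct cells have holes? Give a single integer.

Answer: 12

Derivation:
Op 1 fold_down: fold axis h@8; visible region now rows[8,16) x cols[0,16) = 8x16
Op 2 fold_left: fold axis v@8; visible region now rows[8,16) x cols[0,8) = 8x8
Op 3 cut(6, 5): punch at orig (14,5); cuts so far [(14, 5)]; region rows[8,16) x cols[0,8) = 8x8
Op 4 cut(1, 7): punch at orig (9,7); cuts so far [(9, 7), (14, 5)]; region rows[8,16) x cols[0,8) = 8x8
Op 5 cut(5, 3): punch at orig (13,3); cuts so far [(9, 7), (13, 3), (14, 5)]; region rows[8,16) x cols[0,8) = 8x8
Unfold 1 (reflect across v@8): 6 holes -> [(9, 7), (9, 8), (13, 3), (13, 12), (14, 5), (14, 10)]
Unfold 2 (reflect across h@8): 12 holes -> [(1, 5), (1, 10), (2, 3), (2, 12), (6, 7), (6, 8), (9, 7), (9, 8), (13, 3), (13, 12), (14, 5), (14, 10)]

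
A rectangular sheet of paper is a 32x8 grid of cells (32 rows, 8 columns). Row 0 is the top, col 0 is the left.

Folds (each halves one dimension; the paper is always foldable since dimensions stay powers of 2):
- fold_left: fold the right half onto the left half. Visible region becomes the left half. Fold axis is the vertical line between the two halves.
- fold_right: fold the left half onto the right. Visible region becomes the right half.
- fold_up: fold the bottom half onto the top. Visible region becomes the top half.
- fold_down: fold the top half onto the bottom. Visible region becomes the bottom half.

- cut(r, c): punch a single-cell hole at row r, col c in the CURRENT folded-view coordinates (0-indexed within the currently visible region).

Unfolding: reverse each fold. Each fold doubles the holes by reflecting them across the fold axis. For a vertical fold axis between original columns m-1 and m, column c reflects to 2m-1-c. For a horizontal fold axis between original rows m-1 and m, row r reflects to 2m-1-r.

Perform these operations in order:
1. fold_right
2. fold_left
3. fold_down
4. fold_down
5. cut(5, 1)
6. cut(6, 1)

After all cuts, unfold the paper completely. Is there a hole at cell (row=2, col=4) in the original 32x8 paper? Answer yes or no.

Op 1 fold_right: fold axis v@4; visible region now rows[0,32) x cols[4,8) = 32x4
Op 2 fold_left: fold axis v@6; visible region now rows[0,32) x cols[4,6) = 32x2
Op 3 fold_down: fold axis h@16; visible region now rows[16,32) x cols[4,6) = 16x2
Op 4 fold_down: fold axis h@24; visible region now rows[24,32) x cols[4,6) = 8x2
Op 5 cut(5, 1): punch at orig (29,5); cuts so far [(29, 5)]; region rows[24,32) x cols[4,6) = 8x2
Op 6 cut(6, 1): punch at orig (30,5); cuts so far [(29, 5), (30, 5)]; region rows[24,32) x cols[4,6) = 8x2
Unfold 1 (reflect across h@24): 4 holes -> [(17, 5), (18, 5), (29, 5), (30, 5)]
Unfold 2 (reflect across h@16): 8 holes -> [(1, 5), (2, 5), (13, 5), (14, 5), (17, 5), (18, 5), (29, 5), (30, 5)]
Unfold 3 (reflect across v@6): 16 holes -> [(1, 5), (1, 6), (2, 5), (2, 6), (13, 5), (13, 6), (14, 5), (14, 6), (17, 5), (17, 6), (18, 5), (18, 6), (29, 5), (29, 6), (30, 5), (30, 6)]
Unfold 4 (reflect across v@4): 32 holes -> [(1, 1), (1, 2), (1, 5), (1, 6), (2, 1), (2, 2), (2, 5), (2, 6), (13, 1), (13, 2), (13, 5), (13, 6), (14, 1), (14, 2), (14, 5), (14, 6), (17, 1), (17, 2), (17, 5), (17, 6), (18, 1), (18, 2), (18, 5), (18, 6), (29, 1), (29, 2), (29, 5), (29, 6), (30, 1), (30, 2), (30, 5), (30, 6)]
Holes: [(1, 1), (1, 2), (1, 5), (1, 6), (2, 1), (2, 2), (2, 5), (2, 6), (13, 1), (13, 2), (13, 5), (13, 6), (14, 1), (14, 2), (14, 5), (14, 6), (17, 1), (17, 2), (17, 5), (17, 6), (18, 1), (18, 2), (18, 5), (18, 6), (29, 1), (29, 2), (29, 5), (29, 6), (30, 1), (30, 2), (30, 5), (30, 6)]

Answer: no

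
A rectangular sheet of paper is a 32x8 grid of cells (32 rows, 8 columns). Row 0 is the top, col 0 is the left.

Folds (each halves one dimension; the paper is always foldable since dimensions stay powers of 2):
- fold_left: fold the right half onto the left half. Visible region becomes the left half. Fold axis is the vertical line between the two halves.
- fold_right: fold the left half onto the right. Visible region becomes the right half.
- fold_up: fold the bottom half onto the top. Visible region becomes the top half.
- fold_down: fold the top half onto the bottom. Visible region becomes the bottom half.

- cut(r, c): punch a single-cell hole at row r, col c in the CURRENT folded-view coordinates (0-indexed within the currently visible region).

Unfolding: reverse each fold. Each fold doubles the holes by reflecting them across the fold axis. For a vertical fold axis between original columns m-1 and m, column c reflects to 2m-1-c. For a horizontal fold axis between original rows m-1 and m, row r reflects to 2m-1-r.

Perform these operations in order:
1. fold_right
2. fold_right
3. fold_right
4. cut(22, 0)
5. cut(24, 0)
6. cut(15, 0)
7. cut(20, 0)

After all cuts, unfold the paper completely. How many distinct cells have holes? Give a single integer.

Op 1 fold_right: fold axis v@4; visible region now rows[0,32) x cols[4,8) = 32x4
Op 2 fold_right: fold axis v@6; visible region now rows[0,32) x cols[6,8) = 32x2
Op 3 fold_right: fold axis v@7; visible region now rows[0,32) x cols[7,8) = 32x1
Op 4 cut(22, 0): punch at orig (22,7); cuts so far [(22, 7)]; region rows[0,32) x cols[7,8) = 32x1
Op 5 cut(24, 0): punch at orig (24,7); cuts so far [(22, 7), (24, 7)]; region rows[0,32) x cols[7,8) = 32x1
Op 6 cut(15, 0): punch at orig (15,7); cuts so far [(15, 7), (22, 7), (24, 7)]; region rows[0,32) x cols[7,8) = 32x1
Op 7 cut(20, 0): punch at orig (20,7); cuts so far [(15, 7), (20, 7), (22, 7), (24, 7)]; region rows[0,32) x cols[7,8) = 32x1
Unfold 1 (reflect across v@7): 8 holes -> [(15, 6), (15, 7), (20, 6), (20, 7), (22, 6), (22, 7), (24, 6), (24, 7)]
Unfold 2 (reflect across v@6): 16 holes -> [(15, 4), (15, 5), (15, 6), (15, 7), (20, 4), (20, 5), (20, 6), (20, 7), (22, 4), (22, 5), (22, 6), (22, 7), (24, 4), (24, 5), (24, 6), (24, 7)]
Unfold 3 (reflect across v@4): 32 holes -> [(15, 0), (15, 1), (15, 2), (15, 3), (15, 4), (15, 5), (15, 6), (15, 7), (20, 0), (20, 1), (20, 2), (20, 3), (20, 4), (20, 5), (20, 6), (20, 7), (22, 0), (22, 1), (22, 2), (22, 3), (22, 4), (22, 5), (22, 6), (22, 7), (24, 0), (24, 1), (24, 2), (24, 3), (24, 4), (24, 5), (24, 6), (24, 7)]

Answer: 32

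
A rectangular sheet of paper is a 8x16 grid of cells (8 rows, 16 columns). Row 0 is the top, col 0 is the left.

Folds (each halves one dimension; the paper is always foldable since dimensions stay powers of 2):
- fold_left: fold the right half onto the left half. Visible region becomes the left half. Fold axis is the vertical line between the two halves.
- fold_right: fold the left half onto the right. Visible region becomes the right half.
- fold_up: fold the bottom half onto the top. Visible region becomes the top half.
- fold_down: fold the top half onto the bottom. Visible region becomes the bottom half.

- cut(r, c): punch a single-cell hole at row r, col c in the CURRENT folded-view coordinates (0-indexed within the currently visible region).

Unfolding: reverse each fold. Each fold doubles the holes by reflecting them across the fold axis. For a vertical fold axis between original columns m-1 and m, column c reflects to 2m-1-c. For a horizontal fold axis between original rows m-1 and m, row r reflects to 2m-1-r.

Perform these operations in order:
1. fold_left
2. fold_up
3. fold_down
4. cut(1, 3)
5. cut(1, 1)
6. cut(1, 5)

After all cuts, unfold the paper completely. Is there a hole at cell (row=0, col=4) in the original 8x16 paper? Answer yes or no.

Op 1 fold_left: fold axis v@8; visible region now rows[0,8) x cols[0,8) = 8x8
Op 2 fold_up: fold axis h@4; visible region now rows[0,4) x cols[0,8) = 4x8
Op 3 fold_down: fold axis h@2; visible region now rows[2,4) x cols[0,8) = 2x8
Op 4 cut(1, 3): punch at orig (3,3); cuts so far [(3, 3)]; region rows[2,4) x cols[0,8) = 2x8
Op 5 cut(1, 1): punch at orig (3,1); cuts so far [(3, 1), (3, 3)]; region rows[2,4) x cols[0,8) = 2x8
Op 6 cut(1, 5): punch at orig (3,5); cuts so far [(3, 1), (3, 3), (3, 5)]; region rows[2,4) x cols[0,8) = 2x8
Unfold 1 (reflect across h@2): 6 holes -> [(0, 1), (0, 3), (0, 5), (3, 1), (3, 3), (3, 5)]
Unfold 2 (reflect across h@4): 12 holes -> [(0, 1), (0, 3), (0, 5), (3, 1), (3, 3), (3, 5), (4, 1), (4, 3), (4, 5), (7, 1), (7, 3), (7, 5)]
Unfold 3 (reflect across v@8): 24 holes -> [(0, 1), (0, 3), (0, 5), (0, 10), (0, 12), (0, 14), (3, 1), (3, 3), (3, 5), (3, 10), (3, 12), (3, 14), (4, 1), (4, 3), (4, 5), (4, 10), (4, 12), (4, 14), (7, 1), (7, 3), (7, 5), (7, 10), (7, 12), (7, 14)]
Holes: [(0, 1), (0, 3), (0, 5), (0, 10), (0, 12), (0, 14), (3, 1), (3, 3), (3, 5), (3, 10), (3, 12), (3, 14), (4, 1), (4, 3), (4, 5), (4, 10), (4, 12), (4, 14), (7, 1), (7, 3), (7, 5), (7, 10), (7, 12), (7, 14)]

Answer: no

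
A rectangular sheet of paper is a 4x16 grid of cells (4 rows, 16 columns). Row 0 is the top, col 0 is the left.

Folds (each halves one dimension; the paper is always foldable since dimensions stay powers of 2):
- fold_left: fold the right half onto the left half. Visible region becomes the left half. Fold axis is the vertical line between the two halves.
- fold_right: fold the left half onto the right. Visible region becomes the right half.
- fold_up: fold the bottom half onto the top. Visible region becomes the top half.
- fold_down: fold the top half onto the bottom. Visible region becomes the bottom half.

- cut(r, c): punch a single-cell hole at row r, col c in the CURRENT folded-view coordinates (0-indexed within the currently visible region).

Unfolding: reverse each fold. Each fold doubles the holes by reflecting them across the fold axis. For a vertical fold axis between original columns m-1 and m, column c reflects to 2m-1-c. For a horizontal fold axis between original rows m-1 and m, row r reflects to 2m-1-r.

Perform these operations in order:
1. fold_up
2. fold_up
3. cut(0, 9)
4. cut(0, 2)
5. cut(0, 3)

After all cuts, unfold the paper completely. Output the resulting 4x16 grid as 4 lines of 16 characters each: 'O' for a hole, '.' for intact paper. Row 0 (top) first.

Op 1 fold_up: fold axis h@2; visible region now rows[0,2) x cols[0,16) = 2x16
Op 2 fold_up: fold axis h@1; visible region now rows[0,1) x cols[0,16) = 1x16
Op 3 cut(0, 9): punch at orig (0,9); cuts so far [(0, 9)]; region rows[0,1) x cols[0,16) = 1x16
Op 4 cut(0, 2): punch at orig (0,2); cuts so far [(0, 2), (0, 9)]; region rows[0,1) x cols[0,16) = 1x16
Op 5 cut(0, 3): punch at orig (0,3); cuts so far [(0, 2), (0, 3), (0, 9)]; region rows[0,1) x cols[0,16) = 1x16
Unfold 1 (reflect across h@1): 6 holes -> [(0, 2), (0, 3), (0, 9), (1, 2), (1, 3), (1, 9)]
Unfold 2 (reflect across h@2): 12 holes -> [(0, 2), (0, 3), (0, 9), (1, 2), (1, 3), (1, 9), (2, 2), (2, 3), (2, 9), (3, 2), (3, 3), (3, 9)]

Answer: ..OO.....O......
..OO.....O......
..OO.....O......
..OO.....O......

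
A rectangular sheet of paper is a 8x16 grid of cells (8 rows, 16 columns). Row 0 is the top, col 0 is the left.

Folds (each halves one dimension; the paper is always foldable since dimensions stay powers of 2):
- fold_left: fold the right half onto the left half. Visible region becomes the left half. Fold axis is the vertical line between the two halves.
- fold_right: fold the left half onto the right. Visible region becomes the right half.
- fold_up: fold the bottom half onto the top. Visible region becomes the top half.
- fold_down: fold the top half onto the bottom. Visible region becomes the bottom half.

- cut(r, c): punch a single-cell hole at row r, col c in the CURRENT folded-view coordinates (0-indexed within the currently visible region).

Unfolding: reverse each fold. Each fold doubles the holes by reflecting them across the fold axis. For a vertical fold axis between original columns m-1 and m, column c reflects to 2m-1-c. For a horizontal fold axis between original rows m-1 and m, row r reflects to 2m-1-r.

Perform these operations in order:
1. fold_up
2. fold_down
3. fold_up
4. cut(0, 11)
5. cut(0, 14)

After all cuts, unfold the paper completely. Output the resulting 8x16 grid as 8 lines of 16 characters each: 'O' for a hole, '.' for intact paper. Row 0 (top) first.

Op 1 fold_up: fold axis h@4; visible region now rows[0,4) x cols[0,16) = 4x16
Op 2 fold_down: fold axis h@2; visible region now rows[2,4) x cols[0,16) = 2x16
Op 3 fold_up: fold axis h@3; visible region now rows[2,3) x cols[0,16) = 1x16
Op 4 cut(0, 11): punch at orig (2,11); cuts so far [(2, 11)]; region rows[2,3) x cols[0,16) = 1x16
Op 5 cut(0, 14): punch at orig (2,14); cuts so far [(2, 11), (2, 14)]; region rows[2,3) x cols[0,16) = 1x16
Unfold 1 (reflect across h@3): 4 holes -> [(2, 11), (2, 14), (3, 11), (3, 14)]
Unfold 2 (reflect across h@2): 8 holes -> [(0, 11), (0, 14), (1, 11), (1, 14), (2, 11), (2, 14), (3, 11), (3, 14)]
Unfold 3 (reflect across h@4): 16 holes -> [(0, 11), (0, 14), (1, 11), (1, 14), (2, 11), (2, 14), (3, 11), (3, 14), (4, 11), (4, 14), (5, 11), (5, 14), (6, 11), (6, 14), (7, 11), (7, 14)]

Answer: ...........O..O.
...........O..O.
...........O..O.
...........O..O.
...........O..O.
...........O..O.
...........O..O.
...........O..O.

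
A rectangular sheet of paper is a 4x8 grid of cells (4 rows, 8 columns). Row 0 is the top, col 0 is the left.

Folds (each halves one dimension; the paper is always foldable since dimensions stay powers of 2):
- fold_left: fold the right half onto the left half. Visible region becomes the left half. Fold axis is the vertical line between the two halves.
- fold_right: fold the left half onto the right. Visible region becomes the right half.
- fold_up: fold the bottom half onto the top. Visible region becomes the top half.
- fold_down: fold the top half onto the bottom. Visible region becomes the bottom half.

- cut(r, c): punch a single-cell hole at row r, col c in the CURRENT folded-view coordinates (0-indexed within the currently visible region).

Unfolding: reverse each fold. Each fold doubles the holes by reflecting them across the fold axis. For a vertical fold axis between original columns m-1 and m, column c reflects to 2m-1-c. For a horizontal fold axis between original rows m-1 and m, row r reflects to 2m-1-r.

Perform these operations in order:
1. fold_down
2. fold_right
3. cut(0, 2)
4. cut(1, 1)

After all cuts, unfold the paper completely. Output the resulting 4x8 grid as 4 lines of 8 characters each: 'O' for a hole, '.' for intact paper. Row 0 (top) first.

Op 1 fold_down: fold axis h@2; visible region now rows[2,4) x cols[0,8) = 2x8
Op 2 fold_right: fold axis v@4; visible region now rows[2,4) x cols[4,8) = 2x4
Op 3 cut(0, 2): punch at orig (2,6); cuts so far [(2, 6)]; region rows[2,4) x cols[4,8) = 2x4
Op 4 cut(1, 1): punch at orig (3,5); cuts so far [(2, 6), (3, 5)]; region rows[2,4) x cols[4,8) = 2x4
Unfold 1 (reflect across v@4): 4 holes -> [(2, 1), (2, 6), (3, 2), (3, 5)]
Unfold 2 (reflect across h@2): 8 holes -> [(0, 2), (0, 5), (1, 1), (1, 6), (2, 1), (2, 6), (3, 2), (3, 5)]

Answer: ..O..O..
.O....O.
.O....O.
..O..O..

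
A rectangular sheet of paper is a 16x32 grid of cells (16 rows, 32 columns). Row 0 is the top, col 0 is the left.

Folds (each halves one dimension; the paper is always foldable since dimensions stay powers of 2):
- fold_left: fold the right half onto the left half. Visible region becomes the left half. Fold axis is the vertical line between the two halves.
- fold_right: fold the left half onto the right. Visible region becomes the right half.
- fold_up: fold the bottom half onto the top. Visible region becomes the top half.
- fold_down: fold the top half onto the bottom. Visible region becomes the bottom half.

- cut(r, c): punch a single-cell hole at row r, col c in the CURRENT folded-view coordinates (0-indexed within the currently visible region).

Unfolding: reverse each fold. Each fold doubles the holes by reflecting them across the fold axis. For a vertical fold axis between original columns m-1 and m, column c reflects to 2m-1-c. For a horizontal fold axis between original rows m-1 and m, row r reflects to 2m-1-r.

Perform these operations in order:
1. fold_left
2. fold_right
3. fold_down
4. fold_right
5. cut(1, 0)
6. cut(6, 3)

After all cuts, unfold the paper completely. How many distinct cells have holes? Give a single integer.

Answer: 32

Derivation:
Op 1 fold_left: fold axis v@16; visible region now rows[0,16) x cols[0,16) = 16x16
Op 2 fold_right: fold axis v@8; visible region now rows[0,16) x cols[8,16) = 16x8
Op 3 fold_down: fold axis h@8; visible region now rows[8,16) x cols[8,16) = 8x8
Op 4 fold_right: fold axis v@12; visible region now rows[8,16) x cols[12,16) = 8x4
Op 5 cut(1, 0): punch at orig (9,12); cuts so far [(9, 12)]; region rows[8,16) x cols[12,16) = 8x4
Op 6 cut(6, 3): punch at orig (14,15); cuts so far [(9, 12), (14, 15)]; region rows[8,16) x cols[12,16) = 8x4
Unfold 1 (reflect across v@12): 4 holes -> [(9, 11), (9, 12), (14, 8), (14, 15)]
Unfold 2 (reflect across h@8): 8 holes -> [(1, 8), (1, 15), (6, 11), (6, 12), (9, 11), (9, 12), (14, 8), (14, 15)]
Unfold 3 (reflect across v@8): 16 holes -> [(1, 0), (1, 7), (1, 8), (1, 15), (6, 3), (6, 4), (6, 11), (6, 12), (9, 3), (9, 4), (9, 11), (9, 12), (14, 0), (14, 7), (14, 8), (14, 15)]
Unfold 4 (reflect across v@16): 32 holes -> [(1, 0), (1, 7), (1, 8), (1, 15), (1, 16), (1, 23), (1, 24), (1, 31), (6, 3), (6, 4), (6, 11), (6, 12), (6, 19), (6, 20), (6, 27), (6, 28), (9, 3), (9, 4), (9, 11), (9, 12), (9, 19), (9, 20), (9, 27), (9, 28), (14, 0), (14, 7), (14, 8), (14, 15), (14, 16), (14, 23), (14, 24), (14, 31)]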